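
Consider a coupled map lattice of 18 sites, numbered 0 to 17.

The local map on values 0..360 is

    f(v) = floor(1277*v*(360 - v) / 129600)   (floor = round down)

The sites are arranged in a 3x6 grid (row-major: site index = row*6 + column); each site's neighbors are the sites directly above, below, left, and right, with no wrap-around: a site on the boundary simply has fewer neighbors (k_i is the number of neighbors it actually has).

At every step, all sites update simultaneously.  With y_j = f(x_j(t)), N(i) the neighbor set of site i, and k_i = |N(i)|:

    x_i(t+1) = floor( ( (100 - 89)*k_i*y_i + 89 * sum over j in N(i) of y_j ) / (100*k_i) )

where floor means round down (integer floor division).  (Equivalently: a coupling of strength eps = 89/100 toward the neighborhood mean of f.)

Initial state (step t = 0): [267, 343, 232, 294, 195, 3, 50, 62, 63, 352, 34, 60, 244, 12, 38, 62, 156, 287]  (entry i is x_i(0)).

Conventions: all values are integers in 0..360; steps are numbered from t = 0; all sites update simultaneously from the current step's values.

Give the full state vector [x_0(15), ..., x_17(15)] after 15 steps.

Simulating step by step:
t=0: [267, 343, 232, 294, 195, 3, 50, 62, 63, 352, 34, 60, 244, 12, 38, 62, 156, 287]
t=1: [119, 219, 160, 209, 126, 220, 225, 116, 158, 151, 197, 115, 116, 176, 133, 156, 181, 240]
t=2: [299, 293, 309, 305, 307, 285, 281, 305, 301, 312, 300, 298, 305, 288, 313, 309, 305, 296]
t=3: [202, 169, 174, 155, 181, 175, 174, 193, 155, 165, 164, 190, 205, 163, 173, 152, 171, 174]
t=4: [317, 316, 315, 317, 316, 318, 315, 316, 317, 313, 317, 317, 316, 316, 313, 316, 315, 318]
t=5: [137, 136, 135, 139, 133, 135, 136, 136, 140, 135, 138, 132, 137, 139, 136, 141, 134, 135]
t=6: [300, 300, 301, 298, 300, 296, 300, 301, 299, 302, 297, 299, 301, 300, 302, 299, 300, 297]
t=7: [177, 175, 178, 175, 183, 178, 175, 177, 173, 180, 177, 184, 176, 173, 177, 174, 181, 178]
t=8: [319, 319, 318, 319, 319, 319, 319, 318, 318, 318, 319, 319, 318, 318, 318, 318, 318, 319]
t=9: [128, 129, 129, 129, 128, 128, 129, 129, 131, 129, 129, 128, 129, 131, 131, 131, 129, 129]
t=10: [292, 292, 293, 292, 292, 292, 292, 293, 293, 293, 292, 292, 293, 293, 295, 293, 293, 292]
t=11: [195, 193, 194, 193, 195, 195, 193, 193, 191, 193, 194, 195, 193, 191, 192, 191, 194, 194]
t=12: [317, 317, 317, 317, 317, 317, 317, 317, 317, 317, 317, 317, 317, 317, 317, 317, 317, 317]
t=13: [134, 134, 134, 134, 134, 134, 134, 134, 134, 134, 134, 134, 134, 134, 134, 134, 134, 134]
t=14: [298, 298, 298, 298, 298, 298, 298, 298, 298, 298, 298, 298, 298, 298, 298, 298, 298, 298]
t=15: [182, 182, 182, 182, 182, 182, 182, 182, 182, 182, 182, 182, 182, 182, 182, 182, 182, 182]

Answer: [182, 182, 182, 182, 182, 182, 182, 182, 182, 182, 182, 182, 182, 182, 182, 182, 182, 182]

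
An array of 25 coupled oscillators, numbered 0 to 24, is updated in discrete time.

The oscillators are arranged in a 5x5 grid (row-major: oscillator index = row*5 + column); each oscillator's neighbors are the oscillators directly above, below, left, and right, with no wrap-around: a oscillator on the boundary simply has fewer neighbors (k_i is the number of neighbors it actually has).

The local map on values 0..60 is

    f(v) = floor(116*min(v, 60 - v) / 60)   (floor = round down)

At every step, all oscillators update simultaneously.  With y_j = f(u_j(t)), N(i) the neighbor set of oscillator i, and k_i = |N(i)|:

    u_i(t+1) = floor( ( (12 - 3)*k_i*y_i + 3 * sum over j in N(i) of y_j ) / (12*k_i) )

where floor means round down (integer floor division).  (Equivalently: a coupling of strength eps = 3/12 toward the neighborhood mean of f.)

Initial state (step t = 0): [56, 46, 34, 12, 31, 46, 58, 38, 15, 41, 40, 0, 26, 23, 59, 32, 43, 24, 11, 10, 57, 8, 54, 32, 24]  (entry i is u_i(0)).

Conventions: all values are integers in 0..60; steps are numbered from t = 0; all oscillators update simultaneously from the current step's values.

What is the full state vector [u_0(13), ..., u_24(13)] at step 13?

Simulating step by step:
t=0: [56, 46, 34, 12, 31, 46, 58, 38, 15, 41, 40, 0, 26, 23, 59, 32, 43, 24, 11, 10, 57, 8, 54, 32, 24]
t=1: [12, 25, 45, 28, 49, 24, 8, 39, 30, 34, 35, 7, 45, 39, 9, 46, 31, 41, 25, 19, 12, 15, 17, 47, 43]
t=2: [29, 41, 33, 49, 28, 41, 20, 38, 55, 45, 43, 19, 29, 39, 23, 30, 48, 37, 44, 35, 24, 31, 31, 28, 31]
t=3: [51, 39, 47, 25, 46, 37, 37, 41, 15, 30, 34, 36, 52, 38, 42, 51, 29, 43, 34, 46, 48, 52, 54, 52, 54]
t=4: [23, 37, 29, 42, 33, 42, 43, 34, 33, 51, 46, 44, 21, 39, 36, 23, 48, 32, 44, 28, 21, 18, 13, 17, 13]
t=5: [42, 44, 52, 38, 45, 34, 33, 48, 47, 25, 29, 30, 40, 40, 43, 40, 27, 47, 33, 48, 39, 32, 28, 30, 29]
t=6: [35, 30, 19, 37, 33, 49, 49, 25, 28, 43, 54, 55, 37, 37, 33, 40, 49, 31, 48, 28, 41, 52, 51, 57, 52]
t=7: [45, 52, 39, 44, 48, 22, 24, 45, 51, 37, 13, 12, 42, 43, 49, 34, 23, 48, 27, 48, 33, 17, 19, 8, 18]
t=8: [28, 20, 36, 29, 26, 39, 41, 30, 21, 38, 28, 26, 32, 31, 24, 47, 41, 27, 44, 26, 49, 35, 32, 21, 30]
t=9: [50, 39, 47, 53, 49, 42, 38, 54, 43, 42, 50, 48, 54, 52, 46, 28, 37, 49, 34, 48, 24, 45, 52, 41, 54]
t=10: [23, 37, 24, 16, 21, 32, 38, 15, 28, 32, 23, 24, 12, 18, 26, 49, 40, 23, 43, 24, 44, 30, 18, 33, 15]
t=11: [45, 44, 43, 34, 40, 51, 42, 32, 49, 52, 43, 43, 26, 35, 48, 25, 39, 40, 35, 43, 32, 52, 38, 46, 34]
t=12: [27, 30, 35, 45, 36, 20, 33, 49, 26, 18, 32, 33, 48, 44, 25, 46, 38, 39, 45, 34, 48, 22, 38, 31, 44]
t=13: [51, 56, 45, 33, 42, 41, 49, 26, 44, 37, 50, 49, 26, 31, 45, 30, 41, 38, 32, 46, 25, 40, 43, 50, 35]

Answer: [51, 56, 45, 33, 42, 41, 49, 26, 44, 37, 50, 49, 26, 31, 45, 30, 41, 38, 32, 46, 25, 40, 43, 50, 35]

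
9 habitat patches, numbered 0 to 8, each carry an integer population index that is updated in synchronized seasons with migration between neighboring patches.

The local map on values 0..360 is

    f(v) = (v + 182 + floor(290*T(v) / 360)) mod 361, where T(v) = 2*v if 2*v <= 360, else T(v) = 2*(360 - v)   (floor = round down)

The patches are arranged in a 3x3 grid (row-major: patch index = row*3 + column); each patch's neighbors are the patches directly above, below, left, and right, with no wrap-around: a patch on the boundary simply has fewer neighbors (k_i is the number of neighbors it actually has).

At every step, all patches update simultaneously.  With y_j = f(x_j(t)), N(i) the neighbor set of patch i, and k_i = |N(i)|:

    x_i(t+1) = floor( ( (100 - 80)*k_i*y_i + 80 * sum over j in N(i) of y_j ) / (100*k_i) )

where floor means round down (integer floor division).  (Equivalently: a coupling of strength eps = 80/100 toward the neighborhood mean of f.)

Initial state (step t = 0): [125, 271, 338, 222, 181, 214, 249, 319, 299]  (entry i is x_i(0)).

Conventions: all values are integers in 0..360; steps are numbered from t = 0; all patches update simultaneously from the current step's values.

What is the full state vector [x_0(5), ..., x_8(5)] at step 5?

Answer: [247, 247, 247, 247, 247, 247, 247, 247, 248]

Derivation:
t=0: [125, 271, 338, 222, 181, 214, 249, 319, 299]
t=1: [229, 215, 240, 235, 253, 241, 238, 242, 234]
t=2: [262, 256, 259, 254, 255, 252, 255, 253, 254]
t=3: [243, 242, 244, 243, 245, 244, 245, 245, 246]
t=4: [252, 251, 251, 251, 251, 250, 251, 250, 250]
t=5: [247, 247, 247, 247, 247, 247, 247, 247, 248]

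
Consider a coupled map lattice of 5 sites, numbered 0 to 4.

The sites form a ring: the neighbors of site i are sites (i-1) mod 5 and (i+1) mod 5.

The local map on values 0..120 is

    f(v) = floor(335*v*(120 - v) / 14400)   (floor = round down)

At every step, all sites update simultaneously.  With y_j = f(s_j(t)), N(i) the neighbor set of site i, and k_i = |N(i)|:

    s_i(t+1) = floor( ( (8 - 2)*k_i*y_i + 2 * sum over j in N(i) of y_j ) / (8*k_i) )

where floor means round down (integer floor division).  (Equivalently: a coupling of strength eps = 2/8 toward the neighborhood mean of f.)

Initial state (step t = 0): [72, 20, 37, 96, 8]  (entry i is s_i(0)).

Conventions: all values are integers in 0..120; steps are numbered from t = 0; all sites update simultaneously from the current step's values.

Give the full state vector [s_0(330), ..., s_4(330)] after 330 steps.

Simulating step by step:
t=0: [72, 20, 37, 96, 8]
t=1: [68, 53, 65, 51, 31]
t=2: [79, 82, 82, 79, 68]
t=3: [75, 72, 72, 75, 80]
t=4: [77, 79, 79, 77, 75]
t=5: [76, 75, 75, 76, 77]
t=6: [77, 77, 77, 77, 77]
t=7: [77, 77, 77, 77, 77]

Answer: [77, 77, 77, 77, 77]
Key observation: The state at step 6, [77, 77, 77, 77, 77], reappears at step 7: the system is in a cycle of period 1 from step 6 on.  Therefore the state at step 330 equals the state at step 6 + ((330 - 6) mod 1) = 6, which is [77, 77, 77, 77, 77].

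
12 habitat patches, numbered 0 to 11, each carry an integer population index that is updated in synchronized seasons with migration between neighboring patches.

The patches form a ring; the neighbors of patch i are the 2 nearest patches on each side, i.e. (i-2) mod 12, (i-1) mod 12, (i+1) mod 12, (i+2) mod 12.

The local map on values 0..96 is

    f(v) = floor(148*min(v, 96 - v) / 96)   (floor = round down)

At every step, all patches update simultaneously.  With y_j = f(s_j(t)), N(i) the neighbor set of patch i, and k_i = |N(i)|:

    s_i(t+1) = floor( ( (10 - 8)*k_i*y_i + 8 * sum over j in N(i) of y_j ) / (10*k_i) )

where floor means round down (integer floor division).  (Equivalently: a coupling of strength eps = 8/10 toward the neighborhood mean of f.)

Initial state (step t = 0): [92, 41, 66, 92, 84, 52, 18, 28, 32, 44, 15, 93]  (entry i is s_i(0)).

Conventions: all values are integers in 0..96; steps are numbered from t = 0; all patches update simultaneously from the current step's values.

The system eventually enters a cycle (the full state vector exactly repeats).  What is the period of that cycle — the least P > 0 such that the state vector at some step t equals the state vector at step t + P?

Simulating step by step:
t=0: [92, 41, 66, 92, 84, 52, 18, 28, 32, 44, 15, 93]
t=1: [28, 25, 27, 40, 32, 32, 40, 50, 41, 37, 29, 32]
t=2: [43, 46, 46, 47, 52, 58, 58, 60, 59, 56, 51, 46]
t=3: [69, 69, 69, 67, 65, 62, 59, 57, 60, 62, 64, 67]
t=4: [43, 42, 42, 45, 48, 52, 54, 55, 54, 52, 48, 45]
t=5: [67, 66, 67, 67, 67, 67, 66, 65, 66, 67, 68, 68]
t=6: [44, 44, 44, 44, 44, 45, 45, 45, 45, 44, 44, 44]
t=7: [67, 67, 67, 67, 67, 68, 68, 68, 68, 67, 67, 67]
t=8: [44, 44, 44, 43, 43, 43, 43, 43, 43, 43, 43, 44]
t=9: [66, 66, 66, 66, 66, 66, 66, 66, 66, 66, 66, 66]
t=10: [46, 46, 46, 46, 46, 46, 46, 46, 46, 46, 46, 46]
t=11: [70, 70, 70, 70, 70, 70, 70, 70, 70, 70, 70, 70]
t=12: [40, 40, 40, 40, 40, 40, 40, 40, 40, 40, 40, 40]
t=13: [61, 61, 61, 61, 61, 61, 61, 61, 61, 61, 61, 61]
t=14: [53, 53, 53, 53, 53, 53, 53, 53, 53, 53, 53, 53]
t=15: [66, 66, 66, 66, 66, 66, 66, 66, 66, 66, 66, 66]

Answer: 6
Key observation: The state at step 9, [66, 66, 66, 66, 66, 66, 66, 66, 66, 66, 66, 66], reappears at step 15 — and no state repeats earlier — so the cycle the system enters has period 6.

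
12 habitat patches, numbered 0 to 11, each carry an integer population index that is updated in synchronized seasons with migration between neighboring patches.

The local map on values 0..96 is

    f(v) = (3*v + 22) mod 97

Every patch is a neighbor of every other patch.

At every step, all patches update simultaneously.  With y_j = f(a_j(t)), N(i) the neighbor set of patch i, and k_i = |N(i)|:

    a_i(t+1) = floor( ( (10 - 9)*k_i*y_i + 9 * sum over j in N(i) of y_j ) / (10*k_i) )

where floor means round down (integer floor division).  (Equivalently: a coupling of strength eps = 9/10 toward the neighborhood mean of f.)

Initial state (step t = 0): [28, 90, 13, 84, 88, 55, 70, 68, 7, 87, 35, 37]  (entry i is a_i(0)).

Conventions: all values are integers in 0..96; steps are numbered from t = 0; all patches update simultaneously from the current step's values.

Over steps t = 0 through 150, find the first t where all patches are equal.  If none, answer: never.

Simulating step by step:
t=0: [28, 90, 13, 84, 88, 55, 70, 68, 7, 87, 35, 37]  (not all equal)
t=1: [49, 49, 50, 50, 50, 50, 49, 49, 49, 50, 49, 49]  (not all equal)
t=2: [73, 73, 73, 73, 73, 73, 73, 73, 73, 73, 73, 73]  (all equal)

Answer: 2
Key observation: Synchronization is absorbing here: once all patches are equal they stay equal, and step 2 is the first all-equal step.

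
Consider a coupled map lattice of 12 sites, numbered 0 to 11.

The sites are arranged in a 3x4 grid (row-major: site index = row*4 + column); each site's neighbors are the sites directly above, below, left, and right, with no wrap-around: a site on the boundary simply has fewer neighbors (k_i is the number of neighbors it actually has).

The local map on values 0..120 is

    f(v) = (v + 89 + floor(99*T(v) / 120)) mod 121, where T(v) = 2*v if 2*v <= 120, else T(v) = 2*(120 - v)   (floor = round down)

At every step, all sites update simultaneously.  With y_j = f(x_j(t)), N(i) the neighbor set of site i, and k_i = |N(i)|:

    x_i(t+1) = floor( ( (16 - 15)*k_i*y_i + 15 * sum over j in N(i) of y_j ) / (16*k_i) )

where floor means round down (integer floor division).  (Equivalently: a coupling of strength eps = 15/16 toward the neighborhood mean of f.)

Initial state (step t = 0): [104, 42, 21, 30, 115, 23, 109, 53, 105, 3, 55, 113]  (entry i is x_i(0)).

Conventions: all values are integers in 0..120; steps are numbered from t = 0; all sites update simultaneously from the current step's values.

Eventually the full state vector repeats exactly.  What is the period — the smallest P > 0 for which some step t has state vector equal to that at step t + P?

Answer: 2
Key observation: The state at step 8, [101, 101, 101, 101, 101, 101, 101, 101, 101, 101, 101, 101], reappears at step 10 — and no state repeats earlier — so the cycle the system enters has period 2.

Derivation:
t=0: [104, 42, 21, 30, 115, 23, 109, 53, 105, 3, 55, 113]
t=1: [85, 51, 70, 64, 75, 86, 69, 79, 93, 80, 95, 109]
t=2: [110, 112, 40, 109, 108, 85, 105, 37, 114, 106, 71, 108]
t=3: [94, 92, 93, 71, 98, 96, 92, 93, 95, 106, 97, 92]
t=4: [104, 104, 110, 105, 103, 102, 103, 110, 99, 102, 102, 103]
t=5: [98, 97, 97, 94, 99, 98, 96, 98, 99, 99, 99, 96]
t=6: [101, 102, 102, 102, 101, 101, 101, 103, 101, 101, 102, 101]
t=7: [99, 99, 99, 99, 100, 99, 99, 99, 100, 99, 99, 99]
t=8: [101, 101, 101, 101, 101, 101, 101, 101, 101, 101, 101, 101]
t=9: [100, 100, 100, 100, 100, 100, 100, 100, 100, 100, 100, 100]
t=10: [101, 101, 101, 101, 101, 101, 101, 101, 101, 101, 101, 101]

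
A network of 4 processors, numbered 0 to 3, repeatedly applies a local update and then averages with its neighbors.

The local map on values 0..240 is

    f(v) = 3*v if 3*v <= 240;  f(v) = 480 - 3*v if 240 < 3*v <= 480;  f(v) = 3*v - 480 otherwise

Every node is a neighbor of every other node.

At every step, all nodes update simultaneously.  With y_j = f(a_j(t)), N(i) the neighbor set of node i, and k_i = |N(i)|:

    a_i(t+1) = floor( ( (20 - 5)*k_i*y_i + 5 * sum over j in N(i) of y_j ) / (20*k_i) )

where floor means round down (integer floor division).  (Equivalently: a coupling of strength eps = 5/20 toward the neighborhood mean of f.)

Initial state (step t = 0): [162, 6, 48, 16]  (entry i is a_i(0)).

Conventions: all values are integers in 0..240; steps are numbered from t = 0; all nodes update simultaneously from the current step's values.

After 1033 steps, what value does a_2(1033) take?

Simulating step by step:
t=0: [162, 6, 48, 16]
t=1: [22, 30, 114, 50]
t=2: [81, 97, 129, 137]
t=3: [207, 175, 111, 95]
t=4: [138, 74, 142, 174]
t=5: [76, 180, 68, 60]
t=6: [208, 96, 192, 176]
t=7: [136, 168, 104, 72]
t=8: [88, 56, 152, 184]
t=9: [184, 152, 56, 88]
t=10: [88, 56, 152, 184]

Answer: a_2(1033) = 56
Key observation: The state at step 8, [88, 56, 152, 184], reappears at step 10: the system is in a cycle of period 2 from step 8 on.  Therefore the state at step 1033 equals the state at step 8 + ((1033 - 8) mod 2) = 9, which is [184, 152, 56, 88].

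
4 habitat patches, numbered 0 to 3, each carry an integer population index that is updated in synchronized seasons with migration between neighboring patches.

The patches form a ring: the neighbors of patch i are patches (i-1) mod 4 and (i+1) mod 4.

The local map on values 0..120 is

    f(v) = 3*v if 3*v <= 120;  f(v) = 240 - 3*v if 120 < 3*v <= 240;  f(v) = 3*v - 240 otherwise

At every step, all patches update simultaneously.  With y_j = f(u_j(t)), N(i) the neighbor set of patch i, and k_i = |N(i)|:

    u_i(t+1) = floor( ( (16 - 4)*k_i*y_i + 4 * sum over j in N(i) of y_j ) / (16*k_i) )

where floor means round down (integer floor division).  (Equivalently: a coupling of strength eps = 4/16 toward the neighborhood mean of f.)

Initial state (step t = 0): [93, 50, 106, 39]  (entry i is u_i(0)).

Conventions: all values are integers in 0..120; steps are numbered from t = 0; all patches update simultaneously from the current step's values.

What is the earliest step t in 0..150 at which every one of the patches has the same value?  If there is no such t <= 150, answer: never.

Simulating step by step:
t=0: [93, 50, 106, 39]  (not all equal)
t=1: [55, 82, 84, 102]  (not all equal)
t=2: [65, 15, 18, 60]  (not all equal)
t=3: [46, 46, 53, 57]  (not all equal)
t=4: [97, 99, 82, 74]  (not all equal)
t=5: [47, 49, 13, 20]  (not all equal)
t=6: [93, 87, 48, 62]  (not all equal)
t=7: [38, 32, 81, 57]  (not all equal)
t=8: [106, 86, 22, 66]  (not all equal)
t=9: [66, 31, 57, 49]  (not all equal)
t=10: [54, 83, 75, 83]  (not all equal)
t=11: [60, 18, 13, 18]  (not all equal)
t=12: [58, 52, 42, 52]  (not all equal)
t=13: [70, 85, 106, 85]  (not all equal)
t=14: [26, 24, 62, 24]  (not all equal)
t=15: [76, 70, 58, 70]  (not all equal)
t=16: [16, 32, 57, 32]  (not all equal)
t=17: [60, 86, 75, 86]  (not all equal)
t=18: [49, 22, 15, 22]  (not all equal)
t=19: [86, 66, 50, 66]  (not all equal)
t=20: [24, 45, 78, 45]  (not all equal)
t=21: [80, 88, 30, 88]  (not all equal)
t=22: [6, 29, 73, 29]  (not all equal)
t=23: [35, 70, 37, 70]  (not all equal)
t=24: [86, 49, 90, 49]  (not all equal)
t=25: [36, 75, 45, 75]  (not all equal)
t=26: [84, 37, 82, 37]  (not all equal)
t=27: [36, 85, 32, 85]  (not all equal)
t=28: [84, 36, 75, 36]  (not all equal)
t=29: [36, 84, 38, 84]  (not all equal)
t=30: [84, 36, 88, 36]  (not all equal)
t=31: [36, 85, 45, 85]  (not all equal)
t=32: [84, 37, 82, 37]  (not all equal)

Answer: never
Key observation: The state at step 26 reappears at step 32 — the system is in a cycle of period 6 from step 26 on.  No step 0..32 is synchronized, and the cycle repeats forever, so no step up to 150 (or ever) has all patches equal.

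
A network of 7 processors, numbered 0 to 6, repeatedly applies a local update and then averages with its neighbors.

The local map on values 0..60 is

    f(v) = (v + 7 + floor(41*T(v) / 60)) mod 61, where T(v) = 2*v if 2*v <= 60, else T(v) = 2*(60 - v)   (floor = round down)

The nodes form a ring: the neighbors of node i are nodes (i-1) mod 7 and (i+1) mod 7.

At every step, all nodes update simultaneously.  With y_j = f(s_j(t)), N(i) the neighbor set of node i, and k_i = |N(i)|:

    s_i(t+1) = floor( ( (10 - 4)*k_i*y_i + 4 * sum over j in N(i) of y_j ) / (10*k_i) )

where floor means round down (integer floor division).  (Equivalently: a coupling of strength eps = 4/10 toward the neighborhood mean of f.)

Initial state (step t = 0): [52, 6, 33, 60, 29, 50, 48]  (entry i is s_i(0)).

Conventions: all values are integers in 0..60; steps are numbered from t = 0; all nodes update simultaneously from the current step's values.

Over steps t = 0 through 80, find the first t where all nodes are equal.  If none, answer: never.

Answer: never
Key observation: The state at step 5 reappears at step 9 — the system is in a cycle of period 4 from step 5 on.  No step 0..9 is synchronized, and the cycle repeats forever, so no step up to 80 (or ever) has all nodes equal.

Derivation:
t=0: [52, 6, 33, 60, 29, 50, 48]  (not all equal)
t=1: [11, 17, 14, 9, 11, 10, 9]  (not all equal)
t=2: [34, 42, 39, 31, 31, 30, 29]  (not all equal)
t=3: [14, 12, 13, 15, 16, 16, 14]  (not all equal)
t=4: [39, 36, 37, 41, 43, 43, 40]  (not all equal)
t=5: [13, 13, 13, 12, 12, 12, 12]  (not all equal)
t=6: [36, 37, 36, 35, 35, 35, 35]  (not all equal)
t=7: [14, 14, 14, 14, 15, 15, 14]  (not all equal)
t=8: [40, 40, 40, 40, 41, 41, 40]  (not all equal)
t=9: [13, 13, 13, 12, 12, 12, 12]  (not all equal)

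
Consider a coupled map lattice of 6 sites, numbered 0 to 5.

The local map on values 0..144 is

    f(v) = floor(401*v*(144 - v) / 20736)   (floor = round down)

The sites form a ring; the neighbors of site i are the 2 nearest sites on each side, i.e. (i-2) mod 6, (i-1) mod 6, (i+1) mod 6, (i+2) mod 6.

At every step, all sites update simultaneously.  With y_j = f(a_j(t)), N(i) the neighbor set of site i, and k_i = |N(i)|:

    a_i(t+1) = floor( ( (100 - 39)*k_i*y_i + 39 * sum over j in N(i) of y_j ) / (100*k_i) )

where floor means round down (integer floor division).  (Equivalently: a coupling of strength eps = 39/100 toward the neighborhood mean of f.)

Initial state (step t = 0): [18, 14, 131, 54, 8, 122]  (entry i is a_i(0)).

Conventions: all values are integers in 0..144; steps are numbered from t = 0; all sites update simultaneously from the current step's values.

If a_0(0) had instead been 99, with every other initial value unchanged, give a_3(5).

Simulating step by step:
t=0: [99, 14, 131, 54, 8, 122]
t=1: [66, 46, 42, 70, 38, 54]
t=2: [93, 89, 85, 94, 83, 92]
t=3: [92, 93, 94, 91, 95, 92]
t=4: [91, 91, 90, 92, 90, 91]
t=5: [93, 92, 92, 92, 92, 92]

Answer: a_3(5) = 92
Key observation: This trace re-runs the system from the modified initial state.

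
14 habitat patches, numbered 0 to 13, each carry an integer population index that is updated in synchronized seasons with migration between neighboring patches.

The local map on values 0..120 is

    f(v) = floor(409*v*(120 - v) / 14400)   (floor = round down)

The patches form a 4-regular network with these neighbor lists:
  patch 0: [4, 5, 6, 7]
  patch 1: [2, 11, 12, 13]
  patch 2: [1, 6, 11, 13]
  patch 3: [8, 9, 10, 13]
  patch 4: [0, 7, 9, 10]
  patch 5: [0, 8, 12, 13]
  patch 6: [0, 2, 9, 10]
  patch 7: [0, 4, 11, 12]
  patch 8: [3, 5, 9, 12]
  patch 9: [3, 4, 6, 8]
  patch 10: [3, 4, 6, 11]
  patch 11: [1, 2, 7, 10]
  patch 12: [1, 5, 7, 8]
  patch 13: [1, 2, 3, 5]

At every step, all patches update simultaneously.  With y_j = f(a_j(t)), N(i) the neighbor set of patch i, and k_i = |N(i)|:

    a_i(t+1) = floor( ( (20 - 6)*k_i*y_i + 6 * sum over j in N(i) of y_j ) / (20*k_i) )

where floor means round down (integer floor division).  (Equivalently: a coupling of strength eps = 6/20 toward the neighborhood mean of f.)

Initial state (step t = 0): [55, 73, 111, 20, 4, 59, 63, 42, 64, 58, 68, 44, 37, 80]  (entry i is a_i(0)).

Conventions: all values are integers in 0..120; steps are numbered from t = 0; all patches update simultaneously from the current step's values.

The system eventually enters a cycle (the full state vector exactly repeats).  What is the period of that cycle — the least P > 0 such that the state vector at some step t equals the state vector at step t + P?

Answer: 2
Key observation: The state at step 11, [101, 101, 101, 101, 101, 101, 101, 101, 101, 101, 101, 101, 101, 101], reappears at step 13 — and no state repeats earlier — so the cycle the system enters has period 2.

Derivation:
t=0: [55, 73, 111, 20, 4, 59, 63, 42, 64, 58, 68, 44, 37, 80]
t=1: [93, 90, 48, 68, 38, 99, 95, 87, 96, 91, 89, 89, 90, 84]
t=2: [71, 78, 91, 92, 84, 63, 70, 80, 68, 75, 79, 79, 74, 84]
t=3: [96, 91, 79, 78, 87, 99, 96, 90, 97, 93, 89, 89, 96, 85]
t=4: [66, 75, 86, 87, 78, 62, 68, 74, 65, 72, 78, 78, 65, 82]
t=5: [100, 93, 86, 85, 94, 100, 98, 96, 99, 96, 92, 92, 100, 88]
t=6: [58, 71, 79, 79, 67, 57, 63, 64, 60, 65, 72, 73, 58, 77]
t=7: [101, 97, 92, 93, 100, 100, 100, 100, 101, 100, 97, 97, 101, 94]
t=8: [54, 63, 69, 67, 56, 56, 57, 56, 55, 56, 62, 63, 54, 68]
t=9: [101, 100, 99, 100, 101, 100, 100, 101, 100, 100, 101, 100, 101, 100]
t=10: [54, 56, 58, 55, 54, 55, 55, 54, 55, 55, 54, 55, 54, 56]
t=11: [101, 101, 101, 101, 101, 101, 101, 101, 101, 101, 101, 101, 101, 101]
t=12: [54, 54, 54, 54, 54, 54, 54, 54, 54, 54, 54, 54, 54, 54]
t=13: [101, 101, 101, 101, 101, 101, 101, 101, 101, 101, 101, 101, 101, 101]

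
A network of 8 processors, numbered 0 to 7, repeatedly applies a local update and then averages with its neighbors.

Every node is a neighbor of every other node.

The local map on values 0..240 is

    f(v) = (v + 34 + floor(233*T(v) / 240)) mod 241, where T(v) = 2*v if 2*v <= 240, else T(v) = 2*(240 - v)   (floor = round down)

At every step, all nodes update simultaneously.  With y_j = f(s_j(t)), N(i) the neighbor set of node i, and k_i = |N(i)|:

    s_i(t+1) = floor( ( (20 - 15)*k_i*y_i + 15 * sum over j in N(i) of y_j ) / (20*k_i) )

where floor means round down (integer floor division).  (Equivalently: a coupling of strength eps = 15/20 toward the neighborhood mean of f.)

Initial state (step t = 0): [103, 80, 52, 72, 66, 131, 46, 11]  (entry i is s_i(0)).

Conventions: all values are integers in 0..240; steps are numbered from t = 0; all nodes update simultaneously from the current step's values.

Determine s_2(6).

Simulating step by step:
t=0: [103, 80, 52, 72, 66, 131, 46, 11]
t=1: [111, 101, 124, 98, 130, 116, 121, 107]
t=2: [119, 115, 122, 113, 121, 121, 122, 117]
t=3: [139, 138, 139, 137, 140, 140, 139, 138]
t=4: [128, 128, 128, 128, 127, 127, 128, 128]
t=5: [138, 138, 138, 138, 138, 138, 138, 138]
t=6: [129, 129, 129, 129, 129, 129, 129, 129]

Answer: s_2(6) = 129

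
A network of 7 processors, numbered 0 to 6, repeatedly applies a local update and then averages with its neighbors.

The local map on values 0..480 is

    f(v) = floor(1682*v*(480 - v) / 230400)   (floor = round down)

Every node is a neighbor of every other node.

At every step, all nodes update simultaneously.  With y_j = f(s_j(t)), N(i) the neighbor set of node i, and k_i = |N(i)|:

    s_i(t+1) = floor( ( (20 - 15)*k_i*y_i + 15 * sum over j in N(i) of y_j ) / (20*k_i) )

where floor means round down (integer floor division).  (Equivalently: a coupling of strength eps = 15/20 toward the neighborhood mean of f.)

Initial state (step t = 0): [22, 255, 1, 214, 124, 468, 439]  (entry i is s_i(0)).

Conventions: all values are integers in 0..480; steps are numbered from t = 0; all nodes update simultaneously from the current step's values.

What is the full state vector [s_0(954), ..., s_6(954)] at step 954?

Answer: [396, 396, 396, 396, 396, 396, 396]
Key observation: The state at step 12, [420, 420, 420, 420, 420, 420, 420], reappears at step 16: the system is in a cycle of period 4 from step 12 on.  Therefore the state at step 954 equals the state at step 12 + ((954 - 12) mod 4) = 14, which is [396, 396, 396, 396, 396, 396, 396].

Derivation:
t=0: [22, 255, 1, 214, 124, 468, 439]
t=1: [184, 227, 175, 227, 215, 180, 191]
t=2: [404, 406, 403, 406, 406, 403, 404]
t=3: [222, 222, 222, 222, 222, 222, 222]
t=4: [418, 418, 418, 418, 418, 418, 418]
t=5: [189, 189, 189, 189, 189, 189, 189]
t=6: [401, 401, 401, 401, 401, 401, 401]
t=7: [231, 231, 231, 231, 231, 231, 231]
t=8: [419, 419, 419, 419, 419, 419, 419]
t=9: [186, 186, 186, 186, 186, 186, 186]
t=10: [399, 399, 399, 399, 399, 399, 399]
t=11: [235, 235, 235, 235, 235, 235, 235]
t=12: [420, 420, 420, 420, 420, 420, 420]
t=13: [183, 183, 183, 183, 183, 183, 183]
t=14: [396, 396, 396, 396, 396, 396, 396]
t=15: [242, 242, 242, 242, 242, 242, 242]
t=16: [420, 420, 420, 420, 420, 420, 420]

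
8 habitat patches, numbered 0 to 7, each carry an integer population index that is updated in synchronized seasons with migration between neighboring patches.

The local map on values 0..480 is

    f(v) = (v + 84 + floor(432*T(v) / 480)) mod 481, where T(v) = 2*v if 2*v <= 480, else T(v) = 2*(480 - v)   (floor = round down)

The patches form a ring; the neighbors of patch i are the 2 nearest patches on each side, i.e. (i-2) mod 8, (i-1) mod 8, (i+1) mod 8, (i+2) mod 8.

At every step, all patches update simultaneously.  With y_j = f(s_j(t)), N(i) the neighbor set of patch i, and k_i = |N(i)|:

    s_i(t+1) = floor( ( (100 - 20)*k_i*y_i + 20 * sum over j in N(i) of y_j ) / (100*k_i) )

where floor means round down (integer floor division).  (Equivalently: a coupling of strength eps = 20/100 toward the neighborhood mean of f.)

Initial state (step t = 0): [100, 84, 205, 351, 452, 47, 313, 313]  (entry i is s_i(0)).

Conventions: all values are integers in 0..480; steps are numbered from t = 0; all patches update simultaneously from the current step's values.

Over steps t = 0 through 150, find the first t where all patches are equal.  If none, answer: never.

Simulating step by step:
t=0: [100, 84, 205, 351, 452, 47, 313, 313]  (not all equal)
t=1: [337, 302, 190, 189, 123, 208, 217, 228]  (not all equal)
t=2: [198, 215, 157, 154, 375, 198, 220, 233]  (not all equal)
t=3: [161, 188, 61, 55, 156, 159, 212, 240]  (not all equal)
t=4: [85, 144, 226, 213, 68, 75, 177, 241]  (not all equal)
t=5: [288, 56, 228, 199, 260, 277, 136, 255]  (not all equal)
t=6: [249, 237, 237, 177, 262, 253, 421, 269]  (not all equal)
t=7: [259, 256, 257, 131, 243, 248, 155, 247]  (not all equal)
t=8: [248, 271, 270, 413, 268, 265, 83, 256]  (not all equal)
t=9: [268, 245, 246, 159, 249, 252, 304, 264]  (not all equal)
t=10: [252, 258, 257, 92, 253, 251, 230, 254]  (not all equal)
t=11: [263, 264, 265, 325, 266, 268, 250, 262]  (not all equal)
t=12: [256, 252, 252, 216, 252, 250, 264, 257]  (not all equal)
t=13: [261, 261, 261, 218, 261, 263, 256, 261]  (not all equal)
t=14: [258, 255, 255, 221, 255, 254, 261, 258]  (not all equal)
t=15: [260, 260, 260, 229, 260, 260, 258, 260]  (not all equal)
t=16: [259, 258, 258, 247, 258, 258, 259, 259]  (not all equal)
t=17: [259, 260, 260, 267, 260, 260, 259, 259]  (not all equal)
t=18: [259, 258, 258, 254, 258, 258, 259, 259]  (not all equal)
t=19: [259, 260, 260, 262, 260, 260, 259, 259]  (not all equal)
t=20: [259, 258, 258, 257, 258, 258, 259, 259]  (not all equal)
t=21: [259, 259, 260, 260, 260, 259, 259, 259]  (not all equal)
t=22: [259, 259, 259, 259, 259, 259, 259, 259]  (all equal)

Answer: 22
Key observation: Synchronization is absorbing here: once all patches are equal they stay equal, and step 22 is the first all-equal step.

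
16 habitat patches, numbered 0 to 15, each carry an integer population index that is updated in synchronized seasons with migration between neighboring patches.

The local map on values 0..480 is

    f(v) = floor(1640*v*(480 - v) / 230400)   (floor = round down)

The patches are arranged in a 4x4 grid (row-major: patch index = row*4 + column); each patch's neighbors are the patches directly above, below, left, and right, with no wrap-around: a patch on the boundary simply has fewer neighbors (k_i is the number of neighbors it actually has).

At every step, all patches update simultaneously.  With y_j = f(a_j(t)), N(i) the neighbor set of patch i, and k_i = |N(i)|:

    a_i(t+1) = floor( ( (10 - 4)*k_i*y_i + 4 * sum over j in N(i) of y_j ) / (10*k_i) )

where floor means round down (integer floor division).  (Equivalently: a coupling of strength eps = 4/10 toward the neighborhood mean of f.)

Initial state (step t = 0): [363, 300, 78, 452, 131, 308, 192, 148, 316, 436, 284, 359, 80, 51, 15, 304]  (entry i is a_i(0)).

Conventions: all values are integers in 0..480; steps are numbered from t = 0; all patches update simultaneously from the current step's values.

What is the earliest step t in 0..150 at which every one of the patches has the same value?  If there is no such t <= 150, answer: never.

Answer: never
Key observation: The state at step 16 reappears at step 20 — the system is in a cycle of period 4 from step 16 on.  No step 0..20 is synchronized, and the cycle repeats forever, so no step up to 150 (or ever) has all patches equal.

Derivation:
t=0: [363, 300, 78, 452, 131, 308, 192, 148, 316, 436, 284, 359, 80, 51, 15, 304]  (not all equal)
t=1: [323, 350, 249, 168, 334, 350, 370, 315, 312, 211, 326, 335, 240, 147, 153, 299]  (not all equal)
t=2: [350, 339, 376, 379, 349, 330, 319, 355, 378, 382, 353, 355, 390, 364, 358, 371]  (not all equal)
t=3: [326, 331, 297, 281, 321, 340, 345, 315, 276, 284, 317, 311, 264, 290, 306, 297]  (not all equal)
t=4: [357, 354, 375, 389, 363, 346, 344, 368, 395, 387, 368, 374, 401, 392, 379, 382]  (not all equal)
t=5: [311, 313, 288, 265, 298, 318, 319, 291, 247, 264, 290, 282, 231, 247, 270, 270]  (not all equal)
t=6: [376, 374, 388, 399, 384, 372, 373, 390, 405, 400, 392, 396, 409, 407, 402, 401]  (not all equal)
t=7: [275, 278, 258, 238, 261, 276, 273, 249, 222, 231, 244, 237, 209, 214, 224, 226]  (not all equal)
t=8: [401, 400, 405, 408, 404, 401, 403, 408, 406, 407, 408, 408, 404, 405, 407, 408]  (not all equal)
t=9: [224, 225, 217, 210, 219, 222, 217, 210, 214, 212, 210, 209, 216, 214, 211, 209]  (not all equal)
t=10: [407, 407, 405, 403, 406, 406, 405, 403, 405, 404, 403, 403, 405, 404, 403, 403]  (not all equal)
t=11: [211, 211, 215, 219, 213, 213, 216, 219, 215, 217, 219, 220, 216, 218, 219, 220]  (not all equal)
t=12: [404, 404, 405, 405, 404, 404, 405, 406, 405, 405, 406, 406, 405, 405, 406, 406]  (not all equal)
t=13: [218, 217, 216, 215, 217, 217, 215, 213, 216, 215, 213, 213, 216, 215, 213, 213]  (not all equal)
t=14: [406, 405, 405, 404, 405, 405, 404, 404, 405, 405, 404, 404, 405, 404, 404, 404]  (not all equal)
t=15: [214, 215, 216, 217, 215, 216, 217, 218, 216, 216, 217, 218, 216, 217, 218, 218]  (not all equal)
t=16: [405, 405, 405, 405, 405, 405, 405, 406, 405, 405, 405, 406, 405, 405, 406, 406]  (not all equal)
t=17: [216, 216, 216, 215, 216, 216, 215, 213, 216, 216, 215, 213, 216, 215, 213, 213]  (not all equal)
t=18: [405, 405, 405, 404, 405, 405, 404, 404, 405, 405, 404, 404, 405, 404, 404, 404]  (not all equal)
t=19: [216, 216, 216, 217, 216, 216, 217, 218, 216, 216, 217, 218, 216, 217, 218, 218]  (not all equal)
t=20: [405, 405, 405, 405, 405, 405, 405, 406, 405, 405, 405, 406, 405, 405, 406, 406]  (not all equal)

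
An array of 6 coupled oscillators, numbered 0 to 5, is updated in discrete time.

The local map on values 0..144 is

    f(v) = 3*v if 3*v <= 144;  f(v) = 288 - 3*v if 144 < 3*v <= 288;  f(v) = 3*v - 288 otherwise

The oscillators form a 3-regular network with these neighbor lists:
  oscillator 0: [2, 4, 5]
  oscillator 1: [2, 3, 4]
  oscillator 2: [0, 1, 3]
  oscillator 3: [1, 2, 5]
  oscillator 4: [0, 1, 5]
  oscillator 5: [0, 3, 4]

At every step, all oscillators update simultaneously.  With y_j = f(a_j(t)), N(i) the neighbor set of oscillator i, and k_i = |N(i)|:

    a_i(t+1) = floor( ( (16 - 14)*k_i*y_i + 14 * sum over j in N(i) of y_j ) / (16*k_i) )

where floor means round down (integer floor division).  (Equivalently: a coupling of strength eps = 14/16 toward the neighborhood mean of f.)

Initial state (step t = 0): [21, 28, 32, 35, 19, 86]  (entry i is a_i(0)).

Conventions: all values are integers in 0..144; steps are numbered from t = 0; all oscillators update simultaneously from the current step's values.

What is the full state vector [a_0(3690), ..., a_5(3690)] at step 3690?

Simulating step by step:
t=0: [21, 28, 32, 35, 19, 86]
t=1: [61, 85, 85, 74, 58, 69]
t=2: [79, 66, 63, 51, 78, 93]
t=3: [53, 95, 92, 74, 50, 71]
t=4: [81, 63, 59, 34, 77, 106]
t=5: [63, 91, 85, 82, 57, 63]
t=6: [85, 57, 49, 48, 76, 87]
t=7: [70, 115, 103, 101, 59, 72]
t=8: [69, 50, 46, 45, 74, 68]
t=9: [94, 116, 120, 121, 96, 92]
t=10: [25, 50, 50, 51, 22, 25]
t=11: [90, 116, 118, 119, 92, 89]
t=12: [31, 50, 51, 51, 30, 31]
t=13: [104, 122, 123, 123, 105, 104]
t=14: [41, 64, 63, 63, 40, 41]
t=15: [115, 104, 105, 105, 114, 115]
t=16: [47, 34, 34, 34, 47, 47]
t=17: [129, 113, 113, 113, 129, 129]
t=18: [85, 65, 65, 65, 85, 85]
t=19: [50, 75, 75, 75, 50, 50]
t=20: [116, 84, 84, 84, 116, 116]
t=21: [53, 43, 43, 43, 53, 53]
t=22: [129, 129, 129, 129, 129, 129]
t=23: [99, 99, 99, 99, 99, 99]
t=24: [9, 9, 9, 9, 9, 9]
t=25: [27, 27, 27, 27, 27, 27]
t=26: [81, 81, 81, 81, 81, 81]
t=27: [45, 45, 45, 45, 45, 45]
t=28: [135, 135, 135, 135, 135, 135]
t=29: [117, 117, 117, 117, 117, 117]
t=30: [63, 63, 63, 63, 63, 63]
t=31: [99, 99, 99, 99, 99, 99]

Answer: [81, 81, 81, 81, 81, 81]
Key observation: The state at step 23, [99, 99, 99, 99, 99, 99], reappears at step 31: the system is in a cycle of period 8 from step 23 on.  Therefore the state at step 3690 equals the state at step 23 + ((3690 - 23) mod 8) = 26, which is [81, 81, 81, 81, 81, 81].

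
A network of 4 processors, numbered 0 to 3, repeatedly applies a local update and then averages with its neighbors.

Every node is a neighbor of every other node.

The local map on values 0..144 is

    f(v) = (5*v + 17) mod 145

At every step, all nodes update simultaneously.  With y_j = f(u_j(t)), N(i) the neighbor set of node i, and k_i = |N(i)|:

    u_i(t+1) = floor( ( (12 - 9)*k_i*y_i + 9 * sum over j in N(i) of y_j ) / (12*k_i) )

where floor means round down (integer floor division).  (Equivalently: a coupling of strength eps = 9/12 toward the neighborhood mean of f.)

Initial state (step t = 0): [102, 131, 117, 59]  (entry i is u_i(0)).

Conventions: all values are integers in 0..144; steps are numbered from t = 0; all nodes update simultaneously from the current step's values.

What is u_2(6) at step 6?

Simulating step by step:
t=0: [102, 131, 117, 59]
t=1: [57, 57, 57, 57]
t=2: [12, 12, 12, 12]
t=3: [77, 77, 77, 77]
t=4: [112, 112, 112, 112]
t=5: [142, 142, 142, 142]
t=6: [2, 2, 2, 2]

Answer: u_2(6) = 2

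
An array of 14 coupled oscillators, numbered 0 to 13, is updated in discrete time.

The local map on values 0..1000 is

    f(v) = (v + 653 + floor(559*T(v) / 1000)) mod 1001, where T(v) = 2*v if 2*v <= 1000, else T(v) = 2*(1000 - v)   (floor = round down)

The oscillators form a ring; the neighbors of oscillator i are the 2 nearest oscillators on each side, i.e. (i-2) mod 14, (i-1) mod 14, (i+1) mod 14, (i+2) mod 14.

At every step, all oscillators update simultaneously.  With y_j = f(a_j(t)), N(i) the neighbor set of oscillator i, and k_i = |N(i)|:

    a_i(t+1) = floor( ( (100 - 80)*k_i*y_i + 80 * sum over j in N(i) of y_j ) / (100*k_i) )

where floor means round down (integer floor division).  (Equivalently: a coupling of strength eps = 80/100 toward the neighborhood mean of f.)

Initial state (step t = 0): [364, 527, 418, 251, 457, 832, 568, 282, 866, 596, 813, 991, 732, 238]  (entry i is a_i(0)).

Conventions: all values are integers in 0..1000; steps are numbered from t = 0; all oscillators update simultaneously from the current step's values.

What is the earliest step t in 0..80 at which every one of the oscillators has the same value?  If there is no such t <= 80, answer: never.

Answer: 4
Key observation: Synchronization is absorbing here: once all oscillators are equal they stay equal, and step 4 is the first all-equal step.

Derivation:
t=0: [364, 527, 418, 251, 457, 832, 568, 282, 866, 596, 813, 991, 732, 238]  (not all equal)
t=1: [501, 401, 493, 543, 542, 484, 581, 597, 598, 588, 675, 573, 517, 524]  (not all equal)
t=2: [664, 664, 663, 657, 697, 697, 696, 695, 697, 698, 699, 701, 703, 665]  (not all equal)
t=3: [690, 691, 690, 689, 688, 688, 687, 687, 687, 687, 687, 687, 688, 689]  (not all equal)
t=4: [688, 688, 688, 688, 688, 688, 688, 688, 688, 688, 688, 688, 688, 688]  (all equal)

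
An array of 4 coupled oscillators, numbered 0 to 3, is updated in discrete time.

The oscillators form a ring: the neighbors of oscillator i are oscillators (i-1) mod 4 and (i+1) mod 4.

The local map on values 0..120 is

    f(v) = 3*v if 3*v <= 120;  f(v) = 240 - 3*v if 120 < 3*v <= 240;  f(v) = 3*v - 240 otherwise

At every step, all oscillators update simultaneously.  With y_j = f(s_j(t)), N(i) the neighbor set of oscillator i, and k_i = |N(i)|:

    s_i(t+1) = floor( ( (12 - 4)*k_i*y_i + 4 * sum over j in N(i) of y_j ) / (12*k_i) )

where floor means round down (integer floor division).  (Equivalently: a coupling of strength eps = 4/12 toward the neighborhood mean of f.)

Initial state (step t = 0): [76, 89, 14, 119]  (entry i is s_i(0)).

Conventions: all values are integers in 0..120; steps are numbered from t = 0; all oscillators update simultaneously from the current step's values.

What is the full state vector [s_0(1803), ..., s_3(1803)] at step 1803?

Simulating step by step:
t=0: [76, 89, 14, 119]
t=1: [32, 27, 52, 87]
t=2: [81, 84, 73, 44]
t=3: [22, 12, 34, 76]
t=4: [52, 52, 76, 36]
t=5: [88, 72, 40, 88]
t=6: [24, 40, 88, 40]
t=7: [88, 96, 56, 96]
t=8: [32, 48, 64, 48]
t=9: [96, 88, 64, 88]
t=10: [40, 32, 40, 32]
t=11: [112, 104, 112, 104]
t=12: [88, 80, 88, 80]
t=13: [16, 8, 16, 8]
t=14: [40, 32, 40, 32]

Answer: [112, 104, 112, 104]
Key observation: The state at step 10, [40, 32, 40, 32], reappears at step 14: the system is in a cycle of period 4 from step 10 on.  Therefore the state at step 1803 equals the state at step 10 + ((1803 - 10) mod 4) = 11, which is [112, 104, 112, 104].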